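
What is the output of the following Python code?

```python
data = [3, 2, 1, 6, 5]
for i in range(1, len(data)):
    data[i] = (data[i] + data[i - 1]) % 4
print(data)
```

[3, 1, 2, 0, 1]

i=1: data[1] = (2+3)%4 = 1 → [3, 1, 1, 6, 5]
i=2: data[2] = (1+1)%4 = 2 → [3, 1, 2, 6, 5]
i=3: data[3] = (6+2)%4 = 0 → [3, 1, 2, 0, 5]
i=4: data[4] = (5+0)%4 = 1 → [3, 1, 2, 0, 1]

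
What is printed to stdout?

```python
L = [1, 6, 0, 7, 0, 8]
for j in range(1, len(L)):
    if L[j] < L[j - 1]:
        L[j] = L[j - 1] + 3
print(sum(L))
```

61

j=1: 6>=1, unchanged → [1, 6, 0, 7, 0, 8]
j=2: 0<6, L[2] = 6+3 = 9 → [1, 6, 9, 7, 0, 8]
j=3: 7<9, L[3] = 9+3 = 12 → [1, 6, 9, 12, 0, 8]
j=4: 0<12, L[4] = 12+3 = 15 → [1, 6, 9, 12, 15, 8]
j=5: 8<15, L[5] = 15+3 = 18 → [1, 6, 9, 12, 15, 18]
sum = 61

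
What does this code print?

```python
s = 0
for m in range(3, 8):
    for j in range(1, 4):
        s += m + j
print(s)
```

m=3,j=1: s = 0+4 = 4
m=3,j=2: s = 4+5 = 9
m=3,j=3: s = 9+6 = 15
m=4,j=1: s = 15+5 = 20
m=4,j=2: s = 20+6 = 26
m=4,j=3: s = 26+7 = 33
m=5,j=1: s = 33+6 = 39
m=5,j=2: s = 39+7 = 46
m=5,j=3: s = 46+8 = 54
m=6,j=1: s = 54+7 = 61
m=6,j=2: s = 61+8 = 69
m=6,j=3: s = 69+9 = 78
m=7,j=1: s = 78+8 = 86
m=7,j=2: s = 86+9 = 95
m=7,j=3: s = 95+10 = 105

105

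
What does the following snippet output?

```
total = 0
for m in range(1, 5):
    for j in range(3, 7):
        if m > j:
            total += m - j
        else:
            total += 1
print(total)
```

m=1,j=3: not 1>3, total = 0+1 = 1
m=1,j=4: not 1>4, total = 1+1 = 2
m=1,j=5: not 1>5, total = 2+1 = 3
m=1,j=6: not 1>6, total = 3+1 = 4
m=2,j=3: not 2>3, total = 4+1 = 5
m=2,j=4: not 2>4, total = 5+1 = 6
m=2,j=5: not 2>5, total = 6+1 = 7
m=2,j=6: not 2>6, total = 7+1 = 8
m=3,j=3: not 3>3, total = 8+1 = 9
m=3,j=4: not 3>4, total = 9+1 = 10
m=3,j=5: not 3>5, total = 10+1 = 11
m=3,j=6: not 3>6, total = 11+1 = 12
m=4,j=3: 4>3, total = 12+1 = 13
m=4,j=4: not 4>4, total = 13+1 = 14
m=4,j=5: not 4>5, total = 14+1 = 15
m=4,j=6: not 4>6, total = 15+1 = 16

16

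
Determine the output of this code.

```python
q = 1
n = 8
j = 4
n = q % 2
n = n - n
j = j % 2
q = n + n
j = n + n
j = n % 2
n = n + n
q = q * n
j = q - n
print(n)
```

0

n = 1%2 = 1
n = 1-1 = 0
j = 4%2 = 0
q = 0+0 = 0
j = 0+0 = 0
j = 0%2 = 0
n = 0+0 = 0
q = 0*0 = 0
j = 0-0 = 0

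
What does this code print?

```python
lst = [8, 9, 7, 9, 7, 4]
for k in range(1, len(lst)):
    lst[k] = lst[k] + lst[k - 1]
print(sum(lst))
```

166

k=1: lst[1] = 9+8 = 17 → [8, 17, 7, 9, 7, 4]
k=2: lst[2] = 7+17 = 24 → [8, 17, 24, 9, 7, 4]
k=3: lst[3] = 9+24 = 33 → [8, 17, 24, 33, 7, 4]
k=4: lst[4] = 7+33 = 40 → [8, 17, 24, 33, 40, 4]
k=5: lst[5] = 4+40 = 44 → [8, 17, 24, 33, 40, 44]
sum = 166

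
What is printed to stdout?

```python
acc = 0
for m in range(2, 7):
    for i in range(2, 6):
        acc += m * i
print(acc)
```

m=2,i=2: acc = 0+4 = 4
m=2,i=3: acc = 4+6 = 10
m=2,i=4: acc = 10+8 = 18
m=2,i=5: acc = 18+10 = 28
m=3,i=2: acc = 28+6 = 34
m=3,i=3: acc = 34+9 = 43
m=3,i=4: acc = 43+12 = 55
m=3,i=5: acc = 55+15 = 70
m=4,i=2: acc = 70+8 = 78
m=4,i=3: acc = 78+12 = 90
m=4,i=4: acc = 90+16 = 106
m=4,i=5: acc = 106+20 = 126
m=5,i=2: acc = 126+10 = 136
m=5,i=3: acc = 136+15 = 151
m=5,i=4: acc = 151+20 = 171
m=5,i=5: acc = 171+25 = 196
m=6,i=2: acc = 196+12 = 208
m=6,i=3: acc = 208+18 = 226
m=6,i=4: acc = 226+24 = 250
m=6,i=5: acc = 250+30 = 280

280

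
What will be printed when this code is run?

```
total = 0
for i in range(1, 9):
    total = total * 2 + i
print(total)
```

i=1: total = 0*2+1 = 1
i=2: total = 1*2+2 = 4
i=3: total = 4*2+3 = 11
i=4: total = 11*2+4 = 26
i=5: total = 26*2+5 = 57
i=6: total = 57*2+6 = 120
i=7: total = 120*2+7 = 247
i=8: total = 247*2+8 = 502

502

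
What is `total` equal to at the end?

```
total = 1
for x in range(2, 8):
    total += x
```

x=2: total = 1+2 = 3
x=3: total = 3+3 = 6
x=4: total = 6+4 = 10
x=5: total = 10+5 = 15
x=6: total = 15+6 = 21
x=7: total = 21+7 = 28

28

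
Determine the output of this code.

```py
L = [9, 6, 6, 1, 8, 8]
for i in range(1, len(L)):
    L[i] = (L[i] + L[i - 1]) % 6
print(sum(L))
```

i=1: L[1] = (6+9)%6 = 3 → [9, 3, 6, 1, 8, 8]
i=2: L[2] = (6+3)%6 = 3 → [9, 3, 3, 1, 8, 8]
i=3: L[3] = (1+3)%6 = 4 → [9, 3, 3, 4, 8, 8]
i=4: L[4] = (8+4)%6 = 0 → [9, 3, 3, 4, 0, 8]
i=5: L[5] = (8+0)%6 = 2 → [9, 3, 3, 4, 0, 2]
sum = 21

21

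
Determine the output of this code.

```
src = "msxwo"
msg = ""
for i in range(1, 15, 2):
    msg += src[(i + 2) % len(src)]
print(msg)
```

i=1: add src[3]='w' → 'w'
i=3: add src[0]='m' → 'wm'
i=5: add src[2]='x' → 'wmx'
i=7: add src[4]='o' → 'wmxo'
i=9: add src[1]='s' → 'wmxos'
i=11: add src[3]='w' → 'wmxosw'
i=13: add src[0]='m' → 'wmxoswm'

wmxoswm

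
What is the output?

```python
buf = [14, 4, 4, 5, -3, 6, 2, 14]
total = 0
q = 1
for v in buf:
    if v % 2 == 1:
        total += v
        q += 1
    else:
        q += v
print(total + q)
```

49

v=14: not odd; q=15
v=4: not odd; q=19
v=4: not odd; q=23
v=5: odd, total = 0+5 = 5; q=24
v=-3: odd, total = 5+(-3) = 2; q=25
v=6: not odd; q=31
v=2: not odd; q=33
v=14: not odd; q=47
total+q = 2+47 = 49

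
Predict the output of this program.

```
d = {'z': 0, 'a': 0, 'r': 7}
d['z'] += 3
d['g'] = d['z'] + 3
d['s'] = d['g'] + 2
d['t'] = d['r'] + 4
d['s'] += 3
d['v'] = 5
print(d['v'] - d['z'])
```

2

d['z'] = 0+3 = 3 → {'z': 3, 'a': 0, 'r': 7}
d['g'] = d['z']+3 = 6 → {'z': 3, 'a': 0, 'r': 7, 'g': 6}
d['s'] = d['g']+2 = 8 → {'z': 3, 'a': 0, 'r': 7, 'g': 6, 's': 8}
d['t'] = d['r']+4 = 11 → {'z': 3, 'a': 0, 'r': 7, 'g': 6, 's': 8, 't': 11}
d['s'] = 8+3 = 11 → {'z': 3, 'a': 0, 'r': 7, 'g': 6, 's': 11, 't': 11}
d['v'] = 5 → {'z': 3, 'a': 0, 'r': 7, 'g': 6, 's': 11, 't': 11, 'v': 5}
d['v']-d['z'] = 5-3 = 2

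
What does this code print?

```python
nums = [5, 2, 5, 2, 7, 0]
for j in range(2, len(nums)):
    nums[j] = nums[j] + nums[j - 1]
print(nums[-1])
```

16

j=2: nums[2] = 5+2 = 7 → [5, 2, 7, 2, 7, 0]
j=3: nums[3] = 2+7 = 9 → [5, 2, 7, 9, 7, 0]
j=4: nums[4] = 7+9 = 16 → [5, 2, 7, 9, 16, 0]
j=5: nums[5] = 0+16 = 16 → [5, 2, 7, 9, 16, 16]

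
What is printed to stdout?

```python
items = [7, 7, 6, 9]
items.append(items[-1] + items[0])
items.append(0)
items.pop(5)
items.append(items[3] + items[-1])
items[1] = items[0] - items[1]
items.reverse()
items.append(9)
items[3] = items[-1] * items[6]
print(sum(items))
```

append items[-1]+items[0] = 9+7 = 16 → [7, 7, 6, 9, 16]
append 0 → [7, 7, 6, 9, 16, 0]
pop(5) removes 0 → [7, 7, 6, 9, 16]
append items[3]+items[-1] = 9+16 = 25 → [7, 7, 6, 9, 16, 25]
items[1] = items[0]-items[1] = 7-7 = 0 → [7, 0, 6, 9, 16, 25]
reverse → [25, 16, 9, 6, 0, 7]
append 9 → [25, 16, 9, 6, 0, 7, 9]
items[3] = items[-1]*items[6] = 9*9 = 81 → [25, 16, 9, 81, 0, 7, 9]
sum = 147

147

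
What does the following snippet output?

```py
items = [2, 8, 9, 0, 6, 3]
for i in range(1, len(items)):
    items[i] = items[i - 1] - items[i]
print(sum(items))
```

i=1: items[1] = 2-8 = -6 → [2, -6, 9, 0, 6, 3]
i=2: items[2] = (-6)-9 = -15 → [2, -6, -15, 0, 6, 3]
i=3: items[3] = (-15)-0 = -15 → [2, -6, -15, -15, 6, 3]
i=4: items[4] = (-15)-6 = -21 → [2, -6, -15, -15, -21, 3]
i=5: items[5] = (-21)-3 = -24 → [2, -6, -15, -15, -21, -24]
sum = -79

-79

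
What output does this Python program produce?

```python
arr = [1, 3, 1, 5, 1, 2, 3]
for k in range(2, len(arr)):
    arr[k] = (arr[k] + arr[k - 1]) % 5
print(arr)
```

[1, 3, 4, 4, 0, 2, 0]

k=2: arr[2] = (1+3)%5 = 4 → [1, 3, 4, 5, 1, 2, 3]
k=3: arr[3] = (5+4)%5 = 4 → [1, 3, 4, 4, 1, 2, 3]
k=4: arr[4] = (1+4)%5 = 0 → [1, 3, 4, 4, 0, 2, 3]
k=5: arr[5] = (2+0)%5 = 2 → [1, 3, 4, 4, 0, 2, 3]
k=6: arr[6] = (3+2)%5 = 0 → [1, 3, 4, 4, 0, 2, 0]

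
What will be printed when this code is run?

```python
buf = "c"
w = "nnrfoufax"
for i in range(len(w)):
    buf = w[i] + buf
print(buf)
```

xafuofrnnc

i=0: prepend 'n' → 'nc'
i=1: prepend 'n' → 'nnc'
i=2: prepend 'r' → 'rnnc'
i=3: prepend 'f' → 'frnnc'
i=4: prepend 'o' → 'ofrnnc'
i=5: prepend 'u' → 'uofrnnc'
i=6: prepend 'f' → 'fuofrnnc'
i=7: prepend 'a' → 'afuofrnnc'
i=8: prepend 'x' → 'xafuofrnnc'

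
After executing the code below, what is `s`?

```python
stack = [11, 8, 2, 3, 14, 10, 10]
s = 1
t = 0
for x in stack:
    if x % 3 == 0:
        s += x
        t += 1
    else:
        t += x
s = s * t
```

x=11: not %3==0; t=11
x=8: not %3==0; t=19
x=2: not %3==0; t=21
x=3: %3==0, s = 1+3 = 4; t=22
x=14: not %3==0; t=36
x=10: not %3==0; t=46
x=10: not %3==0; t=56
s*t = 4*56 = 224

224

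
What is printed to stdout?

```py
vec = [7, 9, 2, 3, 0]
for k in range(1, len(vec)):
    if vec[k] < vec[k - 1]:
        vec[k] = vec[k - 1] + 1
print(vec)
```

[7, 9, 10, 11, 12]

k=1: 9>=7, unchanged → [7, 9, 2, 3, 0]
k=2: 2<9, vec[2] = 9+1 = 10 → [7, 9, 10, 3, 0]
k=3: 3<10, vec[3] = 10+1 = 11 → [7, 9, 10, 11, 0]
k=4: 0<11, vec[4] = 11+1 = 12 → [7, 9, 10, 11, 12]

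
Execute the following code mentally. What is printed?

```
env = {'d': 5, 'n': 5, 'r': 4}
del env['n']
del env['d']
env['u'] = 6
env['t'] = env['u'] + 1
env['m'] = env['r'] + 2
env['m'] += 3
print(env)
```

del 'n' → {'d': 5, 'r': 4}
del 'd' → {'r': 4}
env['u'] = 6 → {'r': 4, 'u': 6}
env['t'] = env['u']+1 = 7 → {'r': 4, 'u': 6, 't': 7}
env['m'] = env['r']+2 = 6 → {'r': 4, 'u': 6, 't': 7, 'm': 6}
env['m'] = 6+3 = 9 → {'r': 4, 'u': 6, 't': 7, 'm': 9}

{'r': 4, 'u': 6, 't': 7, 'm': 9}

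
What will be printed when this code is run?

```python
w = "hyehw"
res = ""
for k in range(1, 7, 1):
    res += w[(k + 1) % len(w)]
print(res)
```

ehwhye

k=1: add w[2]='e' → 'e'
k=2: add w[3]='h' → 'eh'
k=3: add w[4]='w' → 'ehw'
k=4: add w[0]='h' → 'ehwh'
k=5: add w[1]='y' → 'ehwhy'
k=6: add w[2]='e' → 'ehwhye'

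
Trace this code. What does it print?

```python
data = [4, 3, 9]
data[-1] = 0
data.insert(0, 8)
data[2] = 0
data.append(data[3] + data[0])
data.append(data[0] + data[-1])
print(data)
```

data[-1] = 0 → [4, 3, 0]
insert 8 at 0 → [8, 4, 3, 0]
data[2] = 0 → [8, 4, 0, 0]
append data[3]+data[0] = 0+8 = 8 → [8, 4, 0, 0, 8]
append data[0]+data[-1] = 8+8 = 16 → [8, 4, 0, 0, 8, 16]

[8, 4, 0, 0, 8, 16]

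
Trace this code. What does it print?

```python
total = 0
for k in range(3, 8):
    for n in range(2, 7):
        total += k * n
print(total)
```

500

k=3,n=2: total = 0+6 = 6
k=3,n=3: total = 6+9 = 15
k=3,n=4: total = 15+12 = 27
k=3,n=5: total = 27+15 = 42
k=3,n=6: total = 42+18 = 60
k=4,n=2: total = 60+8 = 68
k=4,n=3: total = 68+12 = 80
k=4,n=4: total = 80+16 = 96
k=4,n=5: total = 96+20 = 116
k=4,n=6: total = 116+24 = 140
k=5,n=2: total = 140+10 = 150
k=5,n=3: total = 150+15 = 165
k=5,n=4: total = 165+20 = 185
k=5,n=5: total = 185+25 = 210
k=5,n=6: total = 210+30 = 240
k=6,n=2: total = 240+12 = 252
k=6,n=3: total = 252+18 = 270
k=6,n=4: total = 270+24 = 294
k=6,n=5: total = 294+30 = 324
k=6,n=6: total = 324+36 = 360
k=7,n=2: total = 360+14 = 374
k=7,n=3: total = 374+21 = 395
k=7,n=4: total = 395+28 = 423
k=7,n=5: total = 423+35 = 458
k=7,n=6: total = 458+42 = 500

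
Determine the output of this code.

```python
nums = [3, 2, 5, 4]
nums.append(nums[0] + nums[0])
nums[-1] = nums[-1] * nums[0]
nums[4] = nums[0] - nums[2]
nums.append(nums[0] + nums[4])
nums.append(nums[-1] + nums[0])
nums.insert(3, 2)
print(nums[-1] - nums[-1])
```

append nums[0]+nums[0] = 3+3 = 6 → [3, 2, 5, 4, 6]
nums[-1] = nums[-1]*nums[0] = 6*3 = 18 → [3, 2, 5, 4, 18]
nums[4] = nums[0]-nums[2] = 3-5 = -2 → [3, 2, 5, 4, -2]
append nums[0]+nums[4] = 3+(-2) = 1 → [3, 2, 5, 4, -2, 1]
append nums[-1]+nums[0] = 1+3 = 4 → [3, 2, 5, 4, -2, 1, 4]
insert 2 at 3 → [3, 2, 5, 2, 4, -2, 1, 4]
nums[-1]-nums[-1] = 4-4 = 0

0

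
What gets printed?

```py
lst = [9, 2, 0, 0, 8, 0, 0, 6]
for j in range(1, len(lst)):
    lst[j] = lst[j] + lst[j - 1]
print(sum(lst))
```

124

j=1: lst[1] = 2+9 = 11 → [9, 11, 0, 0, 8, 0, 0, 6]
j=2: lst[2] = 0+11 = 11 → [9, 11, 11, 0, 8, 0, 0, 6]
j=3: lst[3] = 0+11 = 11 → [9, 11, 11, 11, 8, 0, 0, 6]
j=4: lst[4] = 8+11 = 19 → [9, 11, 11, 11, 19, 0, 0, 6]
j=5: lst[5] = 0+19 = 19 → [9, 11, 11, 11, 19, 19, 0, 6]
j=6: lst[6] = 0+19 = 19 → [9, 11, 11, 11, 19, 19, 19, 6]
j=7: lst[7] = 6+19 = 25 → [9, 11, 11, 11, 19, 19, 19, 25]
sum = 124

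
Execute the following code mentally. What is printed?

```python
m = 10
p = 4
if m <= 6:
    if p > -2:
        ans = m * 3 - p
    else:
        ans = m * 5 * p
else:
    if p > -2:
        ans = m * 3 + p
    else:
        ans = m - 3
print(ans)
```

34

m=10, p=4
m <= 6 is False; p > -2 is True
→ ans = m * 3 + p = 34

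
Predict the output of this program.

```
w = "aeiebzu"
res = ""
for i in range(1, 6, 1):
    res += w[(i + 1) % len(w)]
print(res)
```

i=1: add w[2]='i' → 'i'
i=2: add w[3]='e' → 'ie'
i=3: add w[4]='b' → 'ieb'
i=4: add w[5]='z' → 'iebz'
i=5: add w[6]='u' → 'iebzu'

iebzu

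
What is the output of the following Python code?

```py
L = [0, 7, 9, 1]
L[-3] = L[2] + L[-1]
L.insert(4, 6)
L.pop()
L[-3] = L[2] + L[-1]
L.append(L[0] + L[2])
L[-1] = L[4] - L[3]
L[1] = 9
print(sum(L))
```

L[-3] = L[2]+L[-1] = 9+1 = 10 → [0, 10, 9, 1]
insert 6 at 4 → [0, 10, 9, 1, 6]
pop() removes 6 → [0, 10, 9, 1]
L[-3] = L[2]+L[-1] = 9+1 = 10 → [0, 10, 9, 1]
append L[0]+L[2] = 0+9 = 9 → [0, 10, 9, 1, 9]
L[-1] = L[4]-L[3] = 9-1 = 8 → [0, 10, 9, 1, 8]
L[1] = 9 → [0, 9, 9, 1, 8]
sum = 27

27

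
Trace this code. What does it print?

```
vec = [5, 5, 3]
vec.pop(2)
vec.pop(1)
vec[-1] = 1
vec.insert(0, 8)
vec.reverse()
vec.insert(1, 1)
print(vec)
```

pop(2) removes 3 → [5, 5]
pop(1) removes 5 → [5]
vec[-1] = 1 → [1]
insert 8 at 0 → [8, 1]
reverse → [1, 8]
insert 1 at 1 → [1, 1, 8]

[1, 1, 8]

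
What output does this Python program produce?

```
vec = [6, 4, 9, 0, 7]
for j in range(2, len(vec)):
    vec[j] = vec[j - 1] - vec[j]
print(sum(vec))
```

j=2: vec[2] = 4-9 = -5 → [6, 4, -5, 0, 7]
j=3: vec[3] = (-5)-0 = -5 → [6, 4, -5, -5, 7]
j=4: vec[4] = (-5)-7 = -12 → [6, 4, -5, -5, -12]
sum = -12

-12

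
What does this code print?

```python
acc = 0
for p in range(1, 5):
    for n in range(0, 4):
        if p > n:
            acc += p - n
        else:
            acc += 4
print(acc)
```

p=1,n=0: 1>0, acc = 0+1 = 1
p=1,n=1: not 1>1, acc = 1+4 = 5
p=1,n=2: not 1>2, acc = 5+4 = 9
p=1,n=3: not 1>3, acc = 9+4 = 13
p=2,n=0: 2>0, acc = 13+2 = 15
p=2,n=1: 2>1, acc = 15+1 = 16
p=2,n=2: not 2>2, acc = 16+4 = 20
p=2,n=3: not 2>3, acc = 20+4 = 24
p=3,n=0: 3>0, acc = 24+3 = 27
p=3,n=1: 3>1, acc = 27+2 = 29
p=3,n=2: 3>2, acc = 29+1 = 30
p=3,n=3: not 3>3, acc = 30+4 = 34
p=4,n=0: 4>0, acc = 34+4 = 38
p=4,n=1: 4>1, acc = 38+3 = 41
p=4,n=2: 4>2, acc = 41+2 = 43
p=4,n=3: 4>3, acc = 43+1 = 44

44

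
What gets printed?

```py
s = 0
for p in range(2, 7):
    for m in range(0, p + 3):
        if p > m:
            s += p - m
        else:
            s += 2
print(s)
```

p=2,m=0: 2>0, s = 0+2 = 2
p=2,m=1: 2>1, s = 2+1 = 3
p=2,m=2: not 2>2, s = 3+2 = 5
p=2,m=3: not 2>3, s = 5+2 = 7
p=2,m=4: not 2>4, s = 7+2 = 9
p=3,m=0: 3>0, s = 9+3 = 12
p=3,m=1: 3>1, s = 12+2 = 14
p=3,m=2: 3>2, s = 14+1 = 15
p=3,m=3: not 3>3, s = 15+2 = 17
p=3,m=4: not 3>4, s = 17+2 = 19
p=3,m=5: not 3>5, s = 19+2 = 21
p=4,m=0: 4>0, s = 21+4 = 25
p=4,m=1: 4>1, s = 25+3 = 28
p=4,m=2: 4>2, s = 28+2 = 30
p=4,m=3: 4>3, s = 30+1 = 31
p=4,m=4: not 4>4, s = 31+2 = 33
p=4,m=5: not 4>5, s = 33+2 = 35
p=4,m=6: not 4>6, s = 35+2 = 37
p=5,m=0: 5>0, s = 37+5 = 42
p=5,m=1: 5>1, s = 42+4 = 46
p=5,m=2: 5>2, s = 46+3 = 49
p=5,m=3: 5>3, s = 49+2 = 51
p=5,m=4: 5>4, s = 51+1 = 52
p=5,m=5: not 5>5, s = 52+2 = 54
p=5,m=6: not 5>6, s = 54+2 = 56
p=5,m=7: not 5>7, s = 56+2 = 58
p=6,m=0: 6>0, s = 58+6 = 64
p=6,m=1: 6>1, s = 64+5 = 69
p=6,m=2: 6>2, s = 69+4 = 73
p=6,m=3: 6>3, s = 73+3 = 76
p=6,m=4: 6>4, s = 76+2 = 78
p=6,m=5: 6>5, s = 78+1 = 79
p=6,m=6: not 6>6, s = 79+2 = 81
p=6,m=7: not 6>7, s = 81+2 = 83
p=6,m=8: not 6>8, s = 83+2 = 85

85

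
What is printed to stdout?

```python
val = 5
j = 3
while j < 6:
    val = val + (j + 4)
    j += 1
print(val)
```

29

j=3: val = 5+7 = 12
j=4: val = 12+8 = 20
j=5: val = 20+9 = 29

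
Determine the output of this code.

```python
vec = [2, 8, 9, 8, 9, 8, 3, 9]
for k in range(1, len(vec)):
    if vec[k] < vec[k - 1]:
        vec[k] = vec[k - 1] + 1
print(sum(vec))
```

k=1: 8>=2, unchanged → [2, 8, 9, 8, 9, 8, 3, 9]
k=2: 9>=8, unchanged → [2, 8, 9, 8, 9, 8, 3, 9]
k=3: 8<9, vec[3] = 9+1 = 10 → [2, 8, 9, 10, 9, 8, 3, 9]
k=4: 9<10, vec[4] = 10+1 = 11 → [2, 8, 9, 10, 11, 8, 3, 9]
k=5: 8<11, vec[5] = 11+1 = 12 → [2, 8, 9, 10, 11, 12, 3, 9]
k=6: 3<12, vec[6] = 12+1 = 13 → [2, 8, 9, 10, 11, 12, 13, 9]
k=7: 9<13, vec[7] = 13+1 = 14 → [2, 8, 9, 10, 11, 12, 13, 14]
sum = 79

79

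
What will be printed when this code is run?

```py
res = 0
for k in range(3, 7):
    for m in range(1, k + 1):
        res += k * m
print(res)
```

k=3,m=1: res = 0+3 = 3
k=3,m=2: res = 3+6 = 9
k=3,m=3: res = 9+9 = 18
k=4,m=1: res = 18+4 = 22
k=4,m=2: res = 22+8 = 30
k=4,m=3: res = 30+12 = 42
k=4,m=4: res = 42+16 = 58
k=5,m=1: res = 58+5 = 63
k=5,m=2: res = 63+10 = 73
k=5,m=3: res = 73+15 = 88
k=5,m=4: res = 88+20 = 108
k=5,m=5: res = 108+25 = 133
k=6,m=1: res = 133+6 = 139
k=6,m=2: res = 139+12 = 151
k=6,m=3: res = 151+18 = 169
k=6,m=4: res = 169+24 = 193
k=6,m=5: res = 193+30 = 223
k=6,m=6: res = 223+36 = 259

259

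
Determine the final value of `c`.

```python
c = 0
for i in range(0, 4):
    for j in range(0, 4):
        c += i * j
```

36

i=0,j=0: c = 0+0 = 0
i=0,j=1: c = 0+0 = 0
i=0,j=2: c = 0+0 = 0
i=0,j=3: c = 0+0 = 0
i=1,j=0: c = 0+0 = 0
i=1,j=1: c = 0+1 = 1
i=1,j=2: c = 1+2 = 3
i=1,j=3: c = 3+3 = 6
i=2,j=0: c = 6+0 = 6
i=2,j=1: c = 6+2 = 8
i=2,j=2: c = 8+4 = 12
i=2,j=3: c = 12+6 = 18
i=3,j=0: c = 18+0 = 18
i=3,j=1: c = 18+3 = 21
i=3,j=2: c = 21+6 = 27
i=3,j=3: c = 27+9 = 36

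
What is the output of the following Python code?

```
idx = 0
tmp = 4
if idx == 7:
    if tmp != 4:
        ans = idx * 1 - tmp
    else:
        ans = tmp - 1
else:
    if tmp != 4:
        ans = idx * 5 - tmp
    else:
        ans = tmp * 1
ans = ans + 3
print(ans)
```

7

idx=0, tmp=4
idx == 7 is False; tmp != 4 is False
→ ans = tmp * 1 = 4
ans = 4+3 = 7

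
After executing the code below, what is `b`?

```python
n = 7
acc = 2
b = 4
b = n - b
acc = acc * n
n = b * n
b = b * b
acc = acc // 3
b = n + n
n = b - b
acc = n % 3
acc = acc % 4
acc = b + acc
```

42

b = 7-4 = 3
acc = 2*7 = 14
n = 3*7 = 21
b = 3*3 = 9
acc = 14//3 = 4
b = 21+21 = 42
n = 42-42 = 0
acc = 0%3 = 0
acc = 0%4 = 0
acc = 42+0 = 42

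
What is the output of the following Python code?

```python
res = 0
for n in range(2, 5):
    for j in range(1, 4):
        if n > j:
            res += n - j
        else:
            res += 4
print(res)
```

22

n=2,j=1: 2>1, res = 0+1 = 1
n=2,j=2: not 2>2, res = 1+4 = 5
n=2,j=3: not 2>3, res = 5+4 = 9
n=3,j=1: 3>1, res = 9+2 = 11
n=3,j=2: 3>2, res = 11+1 = 12
n=3,j=3: not 3>3, res = 12+4 = 16
n=4,j=1: 4>1, res = 16+3 = 19
n=4,j=2: 4>2, res = 19+2 = 21
n=4,j=3: 4>3, res = 21+1 = 22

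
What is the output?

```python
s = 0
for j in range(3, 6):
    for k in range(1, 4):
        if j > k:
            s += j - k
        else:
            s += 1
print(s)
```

19

j=3,k=1: 3>1, s = 0+2 = 2
j=3,k=2: 3>2, s = 2+1 = 3
j=3,k=3: not 3>3, s = 3+1 = 4
j=4,k=1: 4>1, s = 4+3 = 7
j=4,k=2: 4>2, s = 7+2 = 9
j=4,k=3: 4>3, s = 9+1 = 10
j=5,k=1: 5>1, s = 10+4 = 14
j=5,k=2: 5>2, s = 14+3 = 17
j=5,k=3: 5>3, s = 17+2 = 19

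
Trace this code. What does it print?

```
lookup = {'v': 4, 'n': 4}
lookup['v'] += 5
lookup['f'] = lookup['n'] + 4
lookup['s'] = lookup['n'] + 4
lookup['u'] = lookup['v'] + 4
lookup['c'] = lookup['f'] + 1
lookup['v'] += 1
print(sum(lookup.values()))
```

52

lookup['v'] = 4+5 = 9 → {'v': 9, 'n': 4}
lookup['f'] = lookup['n']+4 = 8 → {'v': 9, 'n': 4, 'f': 8}
lookup['s'] = lookup['n']+4 = 8 → {'v': 9, 'n': 4, 'f': 8, 's': 8}
lookup['u'] = lookup['v']+4 = 13 → {'v': 9, 'n': 4, 'f': 8, 's': 8, 'u': 13}
lookup['c'] = lookup['f']+1 = 9 → {'v': 9, 'n': 4, 'f': 8, 's': 8, 'u': 13, 'c': 9}
lookup['v'] = 9+1 = 10 → {'v': 10, 'n': 4, 'f': 8, 's': 8, 'u': 13, 'c': 9}
sum of values = 52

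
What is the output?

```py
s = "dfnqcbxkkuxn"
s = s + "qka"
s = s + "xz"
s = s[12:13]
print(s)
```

+ 'qka' → 'dfnqcbxkkuxnqka'
+ 'xz' → 'dfnqcbxkkuxnqkaxz'
slice [12:13] → 'q'

q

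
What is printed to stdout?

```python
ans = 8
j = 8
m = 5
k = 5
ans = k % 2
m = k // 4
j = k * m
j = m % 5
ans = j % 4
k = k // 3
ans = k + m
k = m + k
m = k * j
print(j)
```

1

ans = 5%2 = 1
m = 5//4 = 1
j = 5*1 = 5
j = 1%5 = 1
ans = 1%4 = 1
k = 5//3 = 1
ans = 1+1 = 2
k = 1+1 = 2
m = 2*1 = 2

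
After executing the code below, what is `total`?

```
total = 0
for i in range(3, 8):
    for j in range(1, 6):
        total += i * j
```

375

i=3,j=1: total = 0+3 = 3
i=3,j=2: total = 3+6 = 9
i=3,j=3: total = 9+9 = 18
i=3,j=4: total = 18+12 = 30
i=3,j=5: total = 30+15 = 45
i=4,j=1: total = 45+4 = 49
i=4,j=2: total = 49+8 = 57
i=4,j=3: total = 57+12 = 69
i=4,j=4: total = 69+16 = 85
i=4,j=5: total = 85+20 = 105
i=5,j=1: total = 105+5 = 110
i=5,j=2: total = 110+10 = 120
i=5,j=3: total = 120+15 = 135
i=5,j=4: total = 135+20 = 155
i=5,j=5: total = 155+25 = 180
i=6,j=1: total = 180+6 = 186
i=6,j=2: total = 186+12 = 198
i=6,j=3: total = 198+18 = 216
i=6,j=4: total = 216+24 = 240
i=6,j=5: total = 240+30 = 270
i=7,j=1: total = 270+7 = 277
i=7,j=2: total = 277+14 = 291
i=7,j=3: total = 291+21 = 312
i=7,j=4: total = 312+28 = 340
i=7,j=5: total = 340+35 = 375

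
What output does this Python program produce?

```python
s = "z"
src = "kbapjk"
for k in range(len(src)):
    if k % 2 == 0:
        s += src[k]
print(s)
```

zkaj

k=0: add 'k' → 'zk'
k=1: skip
k=2: add 'a' → 'zka'
k=3: skip
k=4: add 'j' → 'zkaj'
k=5: skip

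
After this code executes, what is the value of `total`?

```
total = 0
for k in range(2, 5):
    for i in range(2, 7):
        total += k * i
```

k=2,i=2: total = 0+4 = 4
k=2,i=3: total = 4+6 = 10
k=2,i=4: total = 10+8 = 18
k=2,i=5: total = 18+10 = 28
k=2,i=6: total = 28+12 = 40
k=3,i=2: total = 40+6 = 46
k=3,i=3: total = 46+9 = 55
k=3,i=4: total = 55+12 = 67
k=3,i=5: total = 67+15 = 82
k=3,i=6: total = 82+18 = 100
k=4,i=2: total = 100+8 = 108
k=4,i=3: total = 108+12 = 120
k=4,i=4: total = 120+16 = 136
k=4,i=5: total = 136+20 = 156
k=4,i=6: total = 156+24 = 180

180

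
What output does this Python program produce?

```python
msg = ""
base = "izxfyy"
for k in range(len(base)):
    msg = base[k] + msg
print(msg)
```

yyfxzi

k=0: prepend 'i' → 'i'
k=1: prepend 'z' → 'zi'
k=2: prepend 'x' → 'xzi'
k=3: prepend 'f' → 'fxzi'
k=4: prepend 'y' → 'yfxzi'
k=5: prepend 'y' → 'yyfxzi'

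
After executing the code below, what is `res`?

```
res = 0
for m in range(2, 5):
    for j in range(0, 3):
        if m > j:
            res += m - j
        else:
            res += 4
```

m=2,j=0: 2>0, res = 0+2 = 2
m=2,j=1: 2>1, res = 2+1 = 3
m=2,j=2: not 2>2, res = 3+4 = 7
m=3,j=0: 3>0, res = 7+3 = 10
m=3,j=1: 3>1, res = 10+2 = 12
m=3,j=2: 3>2, res = 12+1 = 13
m=4,j=0: 4>0, res = 13+4 = 17
m=4,j=1: 4>1, res = 17+3 = 20
m=4,j=2: 4>2, res = 20+2 = 22

22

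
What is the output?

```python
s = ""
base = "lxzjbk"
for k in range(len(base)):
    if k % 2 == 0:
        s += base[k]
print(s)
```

k=0: add 'l' → 'l'
k=1: skip
k=2: add 'z' → 'lz'
k=3: skip
k=4: add 'b' → 'lzb'
k=5: skip

lzb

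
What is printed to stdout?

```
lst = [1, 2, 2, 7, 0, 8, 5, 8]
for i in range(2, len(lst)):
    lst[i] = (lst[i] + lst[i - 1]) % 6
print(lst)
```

i=2: lst[2] = (2+2)%6 = 4 → [1, 2, 4, 7, 0, 8, 5, 8]
i=3: lst[3] = (7+4)%6 = 5 → [1, 2, 4, 5, 0, 8, 5, 8]
i=4: lst[4] = (0+5)%6 = 5 → [1, 2, 4, 5, 5, 8, 5, 8]
i=5: lst[5] = (8+5)%6 = 1 → [1, 2, 4, 5, 5, 1, 5, 8]
i=6: lst[6] = (5+1)%6 = 0 → [1, 2, 4, 5, 5, 1, 0, 8]
i=7: lst[7] = (8+0)%6 = 2 → [1, 2, 4, 5, 5, 1, 0, 2]

[1, 2, 4, 5, 5, 1, 0, 2]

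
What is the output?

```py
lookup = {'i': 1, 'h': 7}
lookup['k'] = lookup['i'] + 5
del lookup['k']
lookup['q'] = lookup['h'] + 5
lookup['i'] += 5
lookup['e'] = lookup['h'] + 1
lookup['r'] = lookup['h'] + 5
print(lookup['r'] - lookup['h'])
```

lookup['k'] = lookup['i']+5 = 6 → {'i': 1, 'h': 7, 'k': 6}
del 'k' → {'i': 1, 'h': 7}
lookup['q'] = lookup['h']+5 = 12 → {'i': 1, 'h': 7, 'q': 12}
lookup['i'] = 1+5 = 6 → {'i': 6, 'h': 7, 'q': 12}
lookup['e'] = lookup['h']+1 = 8 → {'i': 6, 'h': 7, 'q': 12, 'e': 8}
lookup['r'] = lookup['h']+5 = 12 → {'i': 6, 'h': 7, 'q': 12, 'e': 8, 'r': 12}
lookup['r']-lookup['h'] = 12-7 = 5

5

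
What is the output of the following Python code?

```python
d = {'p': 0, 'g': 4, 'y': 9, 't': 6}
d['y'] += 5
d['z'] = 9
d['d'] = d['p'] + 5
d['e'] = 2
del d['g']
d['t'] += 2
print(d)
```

d['y'] = 9+5 = 14 → {'p': 0, 'g': 4, 'y': 14, 't': 6}
d['z'] = 9 → {'p': 0, 'g': 4, 'y': 14, 't': 6, 'z': 9}
d['d'] = d['p']+5 = 5 → {'p': 0, 'g': 4, 'y': 14, 't': 6, 'z': 9, 'd': 5}
d['e'] = 2 → {'p': 0, 'g': 4, 'y': 14, 't': 6, 'z': 9, 'd': 5, 'e': 2}
del 'g' → {'p': 0, 'y': 14, 't': 6, 'z': 9, 'd': 5, 'e': 2}
d['t'] = 6+2 = 8 → {'p': 0, 'y': 14, 't': 8, 'z': 9, 'd': 5, 'e': 2}

{'p': 0, 'y': 14, 't': 8, 'z': 9, 'd': 5, 'e': 2}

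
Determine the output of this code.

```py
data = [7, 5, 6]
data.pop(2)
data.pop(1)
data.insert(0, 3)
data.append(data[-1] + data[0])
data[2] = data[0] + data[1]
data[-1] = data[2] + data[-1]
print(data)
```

[3, 7, 20]

pop(2) removes 6 → [7, 5]
pop(1) removes 5 → [7]
insert 3 at 0 → [3, 7]
append data[-1]+data[0] = 7+3 = 10 → [3, 7, 10]
data[2] = data[0]+data[1] = 3+7 = 10 → [3, 7, 10]
data[-1] = data[2]+data[-1] = 10+10 = 20 → [3, 7, 20]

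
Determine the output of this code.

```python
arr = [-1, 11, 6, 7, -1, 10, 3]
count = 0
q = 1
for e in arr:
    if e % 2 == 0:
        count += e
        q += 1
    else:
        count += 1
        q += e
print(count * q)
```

e=-1: not even, count = 0+1 = 1; q=0
e=11: not even, count = 1+1 = 2; q=11
e=6: even, count = 2+6 = 8; q=12
e=7: not even, count = 8+1 = 9; q=19
e=-1: not even, count = 9+1 = 10; q=18
e=10: even, count = 10+10 = 20; q=19
e=3: not even, count = 20+1 = 21; q=22
count*q = 21*22 = 462

462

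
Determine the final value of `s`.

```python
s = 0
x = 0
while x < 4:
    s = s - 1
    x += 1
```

x=0: s = 0-1 = -1
x=1: s = (-1)-1 = -2
x=2: s = (-2)-1 = -3
x=3: s = (-3)-1 = -4

-4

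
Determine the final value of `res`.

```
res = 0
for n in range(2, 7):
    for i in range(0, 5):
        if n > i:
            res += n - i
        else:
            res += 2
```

n=2,i=0: 2>0, res = 0+2 = 2
n=2,i=1: 2>1, res = 2+1 = 3
n=2,i=2: not 2>2, res = 3+2 = 5
n=2,i=3: not 2>3, res = 5+2 = 7
n=2,i=4: not 2>4, res = 7+2 = 9
n=3,i=0: 3>0, res = 9+3 = 12
n=3,i=1: 3>1, res = 12+2 = 14
n=3,i=2: 3>2, res = 14+1 = 15
n=3,i=3: not 3>3, res = 15+2 = 17
n=3,i=4: not 3>4, res = 17+2 = 19
n=4,i=0: 4>0, res = 19+4 = 23
n=4,i=1: 4>1, res = 23+3 = 26
n=4,i=2: 4>2, res = 26+2 = 28
n=4,i=3: 4>3, res = 28+1 = 29
n=4,i=4: not 4>4, res = 29+2 = 31
n=5,i=0: 5>0, res = 31+5 = 36
n=5,i=1: 5>1, res = 36+4 = 40
n=5,i=2: 5>2, res = 40+3 = 43
n=5,i=3: 5>3, res = 43+2 = 45
n=5,i=4: 5>4, res = 45+1 = 46
n=6,i=0: 6>0, res = 46+6 = 52
n=6,i=1: 6>1, res = 52+5 = 57
n=6,i=2: 6>2, res = 57+4 = 61
n=6,i=3: 6>3, res = 61+3 = 64
n=6,i=4: 6>4, res = 64+2 = 66

66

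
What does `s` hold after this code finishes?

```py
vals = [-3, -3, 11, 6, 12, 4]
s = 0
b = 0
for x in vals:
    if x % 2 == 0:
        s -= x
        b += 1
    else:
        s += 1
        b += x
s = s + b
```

x=-3: not even, s = 0+1 = 1; b=-3
x=-3: not even, s = 1+1 = 2; b=-6
x=11: not even, s = 2+1 = 3; b=5
x=6: even, s = 3-6 = -3; b=6
x=12: even, s = (-3)-12 = -15; b=7
x=4: even, s = (-15)-4 = -19; b=8
s+b = (-19)+8 = -11

-11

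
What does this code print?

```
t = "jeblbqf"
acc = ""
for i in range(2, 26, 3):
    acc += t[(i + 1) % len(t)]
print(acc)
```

i=2: add t[3]='l' → 'l'
i=5: add t[6]='f' → 'lf'
i=8: add t[2]='b' → 'lfb'
i=11: add t[5]='q' → 'lfbq'
i=14: add t[1]='e' → 'lfbqe'
i=17: add t[4]='b' → 'lfbqeb'
i=20: add t[0]='j' → 'lfbqebj'
i=23: add t[3]='l' → 'lfbqebjl'

lfbqebjl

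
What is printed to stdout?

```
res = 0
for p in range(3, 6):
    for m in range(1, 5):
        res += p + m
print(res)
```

p=3,m=1: res = 0+4 = 4
p=3,m=2: res = 4+5 = 9
p=3,m=3: res = 9+6 = 15
p=3,m=4: res = 15+7 = 22
p=4,m=1: res = 22+5 = 27
p=4,m=2: res = 27+6 = 33
p=4,m=3: res = 33+7 = 40
p=4,m=4: res = 40+8 = 48
p=5,m=1: res = 48+6 = 54
p=5,m=2: res = 54+7 = 61
p=5,m=3: res = 61+8 = 69
p=5,m=4: res = 69+9 = 78

78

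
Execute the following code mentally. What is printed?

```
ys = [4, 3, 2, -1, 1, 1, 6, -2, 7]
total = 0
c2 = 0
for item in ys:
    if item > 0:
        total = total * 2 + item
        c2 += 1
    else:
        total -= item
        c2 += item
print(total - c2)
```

item=4: >0, total = 0*2+4 = 4; c2=1
item=3: >0, total = 4*2+3 = 11; c2=2
item=2: >0, total = 11*2+2 = 24; c2=3
item=-1: not >0, total = 24-(-1) = 25; c2=2
item=1: >0, total = 25*2+1 = 51; c2=3
item=1: >0, total = 51*2+1 = 103; c2=4
item=6: >0, total = 103*2+6 = 212; c2=5
item=-2: not >0, total = 212-(-2) = 214; c2=3
item=7: >0, total = 214*2+7 = 435; c2=4
total-c2 = 435-4 = 431

431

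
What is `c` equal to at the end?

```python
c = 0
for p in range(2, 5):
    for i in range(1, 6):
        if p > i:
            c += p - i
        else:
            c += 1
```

p=2,i=1: 2>1, c = 0+1 = 1
p=2,i=2: not 2>2, c = 1+1 = 2
p=2,i=3: not 2>3, c = 2+1 = 3
p=2,i=4: not 2>4, c = 3+1 = 4
p=2,i=5: not 2>5, c = 4+1 = 5
p=3,i=1: 3>1, c = 5+2 = 7
p=3,i=2: 3>2, c = 7+1 = 8
p=3,i=3: not 3>3, c = 8+1 = 9
p=3,i=4: not 3>4, c = 9+1 = 10
p=3,i=5: not 3>5, c = 10+1 = 11
p=4,i=1: 4>1, c = 11+3 = 14
p=4,i=2: 4>2, c = 14+2 = 16
p=4,i=3: 4>3, c = 16+1 = 17
p=4,i=4: not 4>4, c = 17+1 = 18
p=4,i=5: not 4>5, c = 18+1 = 19

19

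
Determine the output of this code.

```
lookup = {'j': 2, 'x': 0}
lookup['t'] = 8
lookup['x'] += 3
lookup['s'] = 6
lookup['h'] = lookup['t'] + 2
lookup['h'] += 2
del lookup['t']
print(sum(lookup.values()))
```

23

lookup['t'] = 8 → {'j': 2, 'x': 0, 't': 8}
lookup['x'] = 0+3 = 3 → {'j': 2, 'x': 3, 't': 8}
lookup['s'] = 6 → {'j': 2, 'x': 3, 't': 8, 's': 6}
lookup['h'] = lookup['t']+2 = 10 → {'j': 2, 'x': 3, 't': 8, 's': 6, 'h': 10}
lookup['h'] = 10+2 = 12 → {'j': 2, 'x': 3, 't': 8, 's': 6, 'h': 12}
del 't' → {'j': 2, 'x': 3, 's': 6, 'h': 12}
sum of values = 23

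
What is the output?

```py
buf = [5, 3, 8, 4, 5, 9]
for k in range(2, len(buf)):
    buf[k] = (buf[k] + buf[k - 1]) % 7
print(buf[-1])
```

1

k=2: buf[2] = (8+3)%7 = 4 → [5, 3, 4, 4, 5, 9]
k=3: buf[3] = (4+4)%7 = 1 → [5, 3, 4, 1, 5, 9]
k=4: buf[4] = (5+1)%7 = 6 → [5, 3, 4, 1, 6, 9]
k=5: buf[5] = (9+6)%7 = 1 → [5, 3, 4, 1, 6, 1]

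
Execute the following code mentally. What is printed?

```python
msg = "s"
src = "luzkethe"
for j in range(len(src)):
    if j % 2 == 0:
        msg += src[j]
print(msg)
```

slzeh

j=0: add 'l' → 'sl'
j=1: skip
j=2: add 'z' → 'slz'
j=3: skip
j=4: add 'e' → 'slze'
j=5: skip
j=6: add 'h' → 'slzeh'
j=7: skip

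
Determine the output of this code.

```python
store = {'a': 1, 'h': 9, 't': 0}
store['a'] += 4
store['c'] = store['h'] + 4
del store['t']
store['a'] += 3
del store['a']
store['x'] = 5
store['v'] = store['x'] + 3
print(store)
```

{'h': 9, 'c': 13, 'x': 5, 'v': 8}

store['a'] = 1+4 = 5 → {'a': 5, 'h': 9, 't': 0}
store['c'] = store['h']+4 = 13 → {'a': 5, 'h': 9, 't': 0, 'c': 13}
del 't' → {'a': 5, 'h': 9, 'c': 13}
store['a'] = 5+3 = 8 → {'a': 8, 'h': 9, 'c': 13}
del 'a' → {'h': 9, 'c': 13}
store['x'] = 5 → {'h': 9, 'c': 13, 'x': 5}
store['v'] = store['x']+3 = 8 → {'h': 9, 'c': 13, 'x': 5, 'v': 8}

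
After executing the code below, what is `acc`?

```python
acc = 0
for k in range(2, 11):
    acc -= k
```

k=2: acc = 0-2 = -2
k=3: acc = (-2)-3 = -5
k=4: acc = (-5)-4 = -9
k=5: acc = (-9)-5 = -14
k=6: acc = (-14)-6 = -20
k=7: acc = (-20)-7 = -27
k=8: acc = (-27)-8 = -35
k=9: acc = (-35)-9 = -44
k=10: acc = (-44)-10 = -54

-54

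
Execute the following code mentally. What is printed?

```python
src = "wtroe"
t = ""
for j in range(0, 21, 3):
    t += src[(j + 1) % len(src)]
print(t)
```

terwote

j=0: add src[1]='t' → 't'
j=3: add src[4]='e' → 'te'
j=6: add src[2]='r' → 'ter'
j=9: add src[0]='w' → 'terw'
j=12: add src[3]='o' → 'terwo'
j=15: add src[1]='t' → 'terwot'
j=18: add src[4]='e' → 'terwote'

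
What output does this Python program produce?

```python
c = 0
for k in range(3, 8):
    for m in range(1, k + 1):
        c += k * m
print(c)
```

455

k=3,m=1: c = 0+3 = 3
k=3,m=2: c = 3+6 = 9
k=3,m=3: c = 9+9 = 18
k=4,m=1: c = 18+4 = 22
k=4,m=2: c = 22+8 = 30
k=4,m=3: c = 30+12 = 42
k=4,m=4: c = 42+16 = 58
k=5,m=1: c = 58+5 = 63
k=5,m=2: c = 63+10 = 73
k=5,m=3: c = 73+15 = 88
k=5,m=4: c = 88+20 = 108
k=5,m=5: c = 108+25 = 133
k=6,m=1: c = 133+6 = 139
k=6,m=2: c = 139+12 = 151
k=6,m=3: c = 151+18 = 169
k=6,m=4: c = 169+24 = 193
k=6,m=5: c = 193+30 = 223
k=6,m=6: c = 223+36 = 259
k=7,m=1: c = 259+7 = 266
k=7,m=2: c = 266+14 = 280
k=7,m=3: c = 280+21 = 301
k=7,m=4: c = 301+28 = 329
k=7,m=5: c = 329+35 = 364
k=7,m=6: c = 364+42 = 406
k=7,m=7: c = 406+49 = 455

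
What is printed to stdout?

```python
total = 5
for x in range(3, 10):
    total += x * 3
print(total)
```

131

x=3: total = 5+3*3 = 14
x=4: total = 14+4*3 = 26
x=5: total = 26+5*3 = 41
x=6: total = 41+6*3 = 59
x=7: total = 59+7*3 = 80
x=8: total = 80+8*3 = 104
x=9: total = 104+9*3 = 131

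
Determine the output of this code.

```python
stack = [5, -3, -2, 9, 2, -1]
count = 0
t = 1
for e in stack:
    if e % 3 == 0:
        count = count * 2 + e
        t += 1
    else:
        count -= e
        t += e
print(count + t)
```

e=5: not %3==0, count = 0-5 = -5; t=6
e=-3: %3==0, count = (-5)*2+(-3) = -13; t=7
e=-2: not %3==0, count = (-13)-(-2) = -11; t=5
e=9: %3==0, count = (-11)*2+9 = -13; t=6
e=2: not %3==0, count = (-13)-2 = -15; t=8
e=-1: not %3==0, count = (-15)-(-1) = -14; t=7
count+t = (-14)+7 = -7

-7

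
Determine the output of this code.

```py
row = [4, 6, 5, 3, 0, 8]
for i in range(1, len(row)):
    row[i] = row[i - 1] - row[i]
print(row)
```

[4, -2, -7, -10, -10, -18]

i=1: row[1] = 4-6 = -2 → [4, -2, 5, 3, 0, 8]
i=2: row[2] = (-2)-5 = -7 → [4, -2, -7, 3, 0, 8]
i=3: row[3] = (-7)-3 = -10 → [4, -2, -7, -10, 0, 8]
i=4: row[4] = (-10)-0 = -10 → [4, -2, -7, -10, -10, 8]
i=5: row[5] = (-10)-8 = -18 → [4, -2, -7, -10, -10, -18]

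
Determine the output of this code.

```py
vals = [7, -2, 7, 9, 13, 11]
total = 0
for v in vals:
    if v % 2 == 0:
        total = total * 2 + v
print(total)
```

-2

v=7: not even
v=-2: even, total = 0*2+(-2) = -2
v=7: not even
v=9: not even
v=13: not even
v=11: not even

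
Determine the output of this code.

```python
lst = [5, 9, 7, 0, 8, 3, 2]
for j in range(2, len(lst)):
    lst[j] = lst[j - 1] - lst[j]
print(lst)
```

[5, 9, 2, 2, -6, -9, -11]

j=2: lst[2] = 9-7 = 2 → [5, 9, 2, 0, 8, 3, 2]
j=3: lst[3] = 2-0 = 2 → [5, 9, 2, 2, 8, 3, 2]
j=4: lst[4] = 2-8 = -6 → [5, 9, 2, 2, -6, 3, 2]
j=5: lst[5] = (-6)-3 = -9 → [5, 9, 2, 2, -6, -9, 2]
j=6: lst[6] = (-9)-2 = -11 → [5, 9, 2, 2, -6, -9, -11]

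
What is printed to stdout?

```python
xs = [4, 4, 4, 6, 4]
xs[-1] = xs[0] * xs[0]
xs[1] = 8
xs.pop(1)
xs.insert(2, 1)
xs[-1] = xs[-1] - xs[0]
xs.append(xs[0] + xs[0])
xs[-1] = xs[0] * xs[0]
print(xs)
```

[4, 4, 1, 6, 12, 16]

xs[-1] = xs[0]*xs[0] = 4*4 = 16 → [4, 4, 4, 6, 16]
xs[1] = 8 → [4, 8, 4, 6, 16]
pop(1) removes 8 → [4, 4, 6, 16]
insert 1 at 2 → [4, 4, 1, 6, 16]
xs[-1] = xs[-1]-xs[0] = 16-4 = 12 → [4, 4, 1, 6, 12]
append xs[0]+xs[0] = 4+4 = 8 → [4, 4, 1, 6, 12, 8]
xs[-1] = xs[0]*xs[0] = 4*4 = 16 → [4, 4, 1, 6, 12, 16]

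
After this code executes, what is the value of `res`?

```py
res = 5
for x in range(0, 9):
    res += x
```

x=0: res = 5+0 = 5
x=1: res = 5+1 = 6
x=2: res = 6+2 = 8
x=3: res = 8+3 = 11
x=4: res = 11+4 = 15
x=5: res = 15+5 = 20
x=6: res = 20+6 = 26
x=7: res = 26+7 = 33
x=8: res = 33+8 = 41

41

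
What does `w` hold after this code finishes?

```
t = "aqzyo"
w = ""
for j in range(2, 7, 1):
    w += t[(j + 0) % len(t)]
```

j=2: add t[2]='z' → 'z'
j=3: add t[3]='y' → 'zy'
j=4: add t[4]='o' → 'zyo'
j=5: add t[0]='a' → 'zyoa'
j=6: add t[1]='q' → 'zyoaq'

'zyoaq'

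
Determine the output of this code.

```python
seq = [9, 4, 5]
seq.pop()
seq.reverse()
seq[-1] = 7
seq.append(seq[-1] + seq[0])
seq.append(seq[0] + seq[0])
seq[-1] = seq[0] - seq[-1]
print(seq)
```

[4, 7, 11, -4]

pop() removes 5 → [9, 4]
reverse → [4, 9]
seq[-1] = 7 → [4, 7]
append seq[-1]+seq[0] = 7+4 = 11 → [4, 7, 11]
append seq[0]+seq[0] = 4+4 = 8 → [4, 7, 11, 8]
seq[-1] = seq[0]-seq[-1] = 4-8 = -4 → [4, 7, 11, -4]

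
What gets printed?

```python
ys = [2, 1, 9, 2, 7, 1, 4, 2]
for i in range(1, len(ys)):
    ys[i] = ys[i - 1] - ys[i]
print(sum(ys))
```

-96

i=1: ys[1] = 2-1 = 1 → [2, 1, 9, 2, 7, 1, 4, 2]
i=2: ys[2] = 1-9 = -8 → [2, 1, -8, 2, 7, 1, 4, 2]
i=3: ys[3] = (-8)-2 = -10 → [2, 1, -8, -10, 7, 1, 4, 2]
i=4: ys[4] = (-10)-7 = -17 → [2, 1, -8, -10, -17, 1, 4, 2]
i=5: ys[5] = (-17)-1 = -18 → [2, 1, -8, -10, -17, -18, 4, 2]
i=6: ys[6] = (-18)-4 = -22 → [2, 1, -8, -10, -17, -18, -22, 2]
i=7: ys[7] = (-22)-2 = -24 → [2, 1, -8, -10, -17, -18, -22, -24]
sum = -96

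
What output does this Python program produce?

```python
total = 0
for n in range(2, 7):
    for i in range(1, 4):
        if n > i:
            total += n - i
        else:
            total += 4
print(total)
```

n=2,i=1: 2>1, total = 0+1 = 1
n=2,i=2: not 2>2, total = 1+4 = 5
n=2,i=3: not 2>3, total = 5+4 = 9
n=3,i=1: 3>1, total = 9+2 = 11
n=3,i=2: 3>2, total = 11+1 = 12
n=3,i=3: not 3>3, total = 12+4 = 16
n=4,i=1: 4>1, total = 16+3 = 19
n=4,i=2: 4>2, total = 19+2 = 21
n=4,i=3: 4>3, total = 21+1 = 22
n=5,i=1: 5>1, total = 22+4 = 26
n=5,i=2: 5>2, total = 26+3 = 29
n=5,i=3: 5>3, total = 29+2 = 31
n=6,i=1: 6>1, total = 31+5 = 36
n=6,i=2: 6>2, total = 36+4 = 40
n=6,i=3: 6>3, total = 40+3 = 43

43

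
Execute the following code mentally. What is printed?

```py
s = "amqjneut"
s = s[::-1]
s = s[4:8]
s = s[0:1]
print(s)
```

j

reverse → 'tuenjqma'
slice [4:8] → 'jqma'
slice [0:1] → 'j'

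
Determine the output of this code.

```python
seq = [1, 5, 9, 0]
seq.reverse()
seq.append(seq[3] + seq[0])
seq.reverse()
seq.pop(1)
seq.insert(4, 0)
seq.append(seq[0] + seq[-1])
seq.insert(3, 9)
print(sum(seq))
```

25

reverse → [0, 9, 5, 1]
append seq[3]+seq[0] = 1+0 = 1 → [0, 9, 5, 1, 1]
reverse → [1, 1, 5, 9, 0]
pop(1) removes 1 → [1, 5, 9, 0]
insert 0 at 4 → [1, 5, 9, 0, 0]
append seq[0]+seq[-1] = 1+0 = 1 → [1, 5, 9, 0, 0, 1]
insert 9 at 3 → [1, 5, 9, 9, 0, 0, 1]
sum = 25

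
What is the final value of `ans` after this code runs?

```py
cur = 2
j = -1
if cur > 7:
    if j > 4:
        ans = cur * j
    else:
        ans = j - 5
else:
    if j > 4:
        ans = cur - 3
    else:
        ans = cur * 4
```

cur=2, j=-1
cur > 7 is False; j > 4 is False
→ ans = cur * 4 = 8

8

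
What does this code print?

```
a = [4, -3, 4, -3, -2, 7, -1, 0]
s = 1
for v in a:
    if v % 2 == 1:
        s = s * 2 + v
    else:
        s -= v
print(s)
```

-95

v=4: not odd, s = 1-4 = -3
v=-3: odd, s = (-3)*2+(-3) = -9
v=4: not odd, s = (-9)-4 = -13
v=-3: odd, s = (-13)*2+(-3) = -29
v=-2: not odd, s = (-29)-(-2) = -27
v=7: odd, s = (-27)*2+7 = -47
v=-1: odd, s = (-47)*2+(-1) = -95
v=0: not odd, s = (-95)-0 = -95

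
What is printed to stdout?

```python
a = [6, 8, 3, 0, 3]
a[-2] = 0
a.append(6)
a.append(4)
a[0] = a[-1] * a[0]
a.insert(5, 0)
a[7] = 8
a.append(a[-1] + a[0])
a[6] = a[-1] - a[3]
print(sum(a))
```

a[-2] = 0 → [6, 8, 3, 0, 3]
append 6 → [6, 8, 3, 0, 3, 6]
append 4 → [6, 8, 3, 0, 3, 6, 4]
a[0] = a[-1]*a[0] = 4*6 = 24 → [24, 8, 3, 0, 3, 6, 4]
insert 0 at 5 → [24, 8, 3, 0, 3, 0, 6, 4]
a[7] = 8 → [24, 8, 3, 0, 3, 0, 6, 8]
append a[-1]+a[0] = 8+24 = 32 → [24, 8, 3, 0, 3, 0, 6, 8, 32]
a[6] = a[-1]-a[3] = 32-0 = 32 → [24, 8, 3, 0, 3, 0, 32, 8, 32]
sum = 110

110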